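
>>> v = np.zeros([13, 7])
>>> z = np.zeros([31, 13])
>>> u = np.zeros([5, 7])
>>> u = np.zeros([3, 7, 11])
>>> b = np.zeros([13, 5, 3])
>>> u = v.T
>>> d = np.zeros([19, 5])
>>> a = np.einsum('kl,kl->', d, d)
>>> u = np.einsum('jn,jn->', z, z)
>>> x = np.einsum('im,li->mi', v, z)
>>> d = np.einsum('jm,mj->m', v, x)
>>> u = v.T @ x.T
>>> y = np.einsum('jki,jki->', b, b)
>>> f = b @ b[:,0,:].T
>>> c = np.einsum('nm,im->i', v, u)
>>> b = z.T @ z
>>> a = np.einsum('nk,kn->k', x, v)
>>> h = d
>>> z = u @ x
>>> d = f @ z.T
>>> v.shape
(13, 7)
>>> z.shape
(7, 13)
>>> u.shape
(7, 7)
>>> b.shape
(13, 13)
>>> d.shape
(13, 5, 7)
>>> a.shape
(13,)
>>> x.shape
(7, 13)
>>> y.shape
()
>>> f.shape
(13, 5, 13)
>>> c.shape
(7,)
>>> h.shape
(7,)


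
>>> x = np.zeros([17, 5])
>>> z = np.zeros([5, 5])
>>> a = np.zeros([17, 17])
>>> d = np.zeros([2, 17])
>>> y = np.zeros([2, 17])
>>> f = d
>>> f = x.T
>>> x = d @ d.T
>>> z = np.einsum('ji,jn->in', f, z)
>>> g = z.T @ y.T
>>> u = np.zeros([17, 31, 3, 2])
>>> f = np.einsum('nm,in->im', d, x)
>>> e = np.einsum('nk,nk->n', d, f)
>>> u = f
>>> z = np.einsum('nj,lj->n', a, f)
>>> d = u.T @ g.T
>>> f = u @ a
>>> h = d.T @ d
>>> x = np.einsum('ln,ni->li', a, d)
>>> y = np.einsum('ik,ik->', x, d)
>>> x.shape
(17, 5)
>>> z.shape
(17,)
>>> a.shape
(17, 17)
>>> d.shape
(17, 5)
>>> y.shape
()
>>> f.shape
(2, 17)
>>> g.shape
(5, 2)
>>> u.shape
(2, 17)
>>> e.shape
(2,)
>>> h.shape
(5, 5)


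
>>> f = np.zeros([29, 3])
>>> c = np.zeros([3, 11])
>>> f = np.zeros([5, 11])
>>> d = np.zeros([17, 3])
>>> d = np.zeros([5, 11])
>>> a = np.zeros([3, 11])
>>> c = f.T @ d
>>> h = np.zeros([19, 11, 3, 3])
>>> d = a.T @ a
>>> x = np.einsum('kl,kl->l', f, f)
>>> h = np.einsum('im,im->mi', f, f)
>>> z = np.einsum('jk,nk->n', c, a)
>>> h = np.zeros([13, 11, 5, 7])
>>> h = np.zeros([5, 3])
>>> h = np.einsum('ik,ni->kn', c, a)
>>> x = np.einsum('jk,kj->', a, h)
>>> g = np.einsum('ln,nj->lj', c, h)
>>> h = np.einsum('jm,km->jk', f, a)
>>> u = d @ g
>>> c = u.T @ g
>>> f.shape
(5, 11)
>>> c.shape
(3, 3)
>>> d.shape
(11, 11)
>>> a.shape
(3, 11)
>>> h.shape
(5, 3)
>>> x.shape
()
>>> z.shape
(3,)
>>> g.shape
(11, 3)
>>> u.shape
(11, 3)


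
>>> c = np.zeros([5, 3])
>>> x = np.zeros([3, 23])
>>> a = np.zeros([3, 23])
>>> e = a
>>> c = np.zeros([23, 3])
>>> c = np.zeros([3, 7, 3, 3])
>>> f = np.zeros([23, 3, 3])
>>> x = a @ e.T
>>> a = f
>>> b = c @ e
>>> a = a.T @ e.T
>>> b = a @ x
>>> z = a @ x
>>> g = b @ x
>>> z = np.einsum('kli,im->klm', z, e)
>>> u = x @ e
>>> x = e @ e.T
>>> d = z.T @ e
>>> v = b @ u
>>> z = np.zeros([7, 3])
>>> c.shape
(3, 7, 3, 3)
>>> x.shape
(3, 3)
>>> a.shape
(3, 3, 3)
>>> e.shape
(3, 23)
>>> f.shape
(23, 3, 3)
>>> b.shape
(3, 3, 3)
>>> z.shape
(7, 3)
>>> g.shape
(3, 3, 3)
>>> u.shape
(3, 23)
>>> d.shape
(23, 3, 23)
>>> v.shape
(3, 3, 23)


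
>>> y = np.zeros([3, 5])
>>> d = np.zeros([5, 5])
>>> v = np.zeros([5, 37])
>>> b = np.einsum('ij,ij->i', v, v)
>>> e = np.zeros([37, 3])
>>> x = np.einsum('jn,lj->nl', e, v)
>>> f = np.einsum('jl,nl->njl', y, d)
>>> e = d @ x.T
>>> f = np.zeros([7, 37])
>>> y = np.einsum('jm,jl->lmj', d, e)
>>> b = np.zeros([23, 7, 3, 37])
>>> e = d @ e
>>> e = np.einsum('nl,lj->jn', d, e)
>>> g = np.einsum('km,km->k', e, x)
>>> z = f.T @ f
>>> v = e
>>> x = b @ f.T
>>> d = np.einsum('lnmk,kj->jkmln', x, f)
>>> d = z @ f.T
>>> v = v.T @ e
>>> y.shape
(3, 5, 5)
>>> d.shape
(37, 7)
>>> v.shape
(5, 5)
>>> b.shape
(23, 7, 3, 37)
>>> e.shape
(3, 5)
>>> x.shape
(23, 7, 3, 7)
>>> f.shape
(7, 37)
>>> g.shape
(3,)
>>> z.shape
(37, 37)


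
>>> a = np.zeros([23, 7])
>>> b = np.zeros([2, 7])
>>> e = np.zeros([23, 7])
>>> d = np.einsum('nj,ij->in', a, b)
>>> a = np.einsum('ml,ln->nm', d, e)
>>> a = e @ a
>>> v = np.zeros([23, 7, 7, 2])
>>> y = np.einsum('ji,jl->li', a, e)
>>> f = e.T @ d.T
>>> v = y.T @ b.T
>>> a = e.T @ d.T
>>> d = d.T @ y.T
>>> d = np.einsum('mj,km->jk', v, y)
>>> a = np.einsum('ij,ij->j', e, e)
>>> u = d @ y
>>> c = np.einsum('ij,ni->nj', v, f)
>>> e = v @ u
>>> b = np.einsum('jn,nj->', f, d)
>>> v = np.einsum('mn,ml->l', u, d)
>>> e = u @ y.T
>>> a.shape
(7,)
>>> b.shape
()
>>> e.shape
(2, 7)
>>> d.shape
(2, 7)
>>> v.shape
(7,)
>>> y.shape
(7, 2)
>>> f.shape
(7, 2)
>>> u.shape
(2, 2)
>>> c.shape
(7, 2)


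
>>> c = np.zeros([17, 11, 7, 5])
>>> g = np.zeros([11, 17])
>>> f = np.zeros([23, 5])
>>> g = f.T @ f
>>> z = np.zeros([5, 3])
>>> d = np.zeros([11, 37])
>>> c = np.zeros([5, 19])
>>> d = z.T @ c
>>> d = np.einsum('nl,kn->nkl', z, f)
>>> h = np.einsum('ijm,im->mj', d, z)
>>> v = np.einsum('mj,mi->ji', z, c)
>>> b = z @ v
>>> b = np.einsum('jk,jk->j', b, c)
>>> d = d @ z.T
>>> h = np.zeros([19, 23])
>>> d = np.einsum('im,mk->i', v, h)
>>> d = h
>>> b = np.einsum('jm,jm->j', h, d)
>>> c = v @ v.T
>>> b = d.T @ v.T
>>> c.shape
(3, 3)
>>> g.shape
(5, 5)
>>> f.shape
(23, 5)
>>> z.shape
(5, 3)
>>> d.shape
(19, 23)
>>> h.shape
(19, 23)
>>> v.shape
(3, 19)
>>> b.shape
(23, 3)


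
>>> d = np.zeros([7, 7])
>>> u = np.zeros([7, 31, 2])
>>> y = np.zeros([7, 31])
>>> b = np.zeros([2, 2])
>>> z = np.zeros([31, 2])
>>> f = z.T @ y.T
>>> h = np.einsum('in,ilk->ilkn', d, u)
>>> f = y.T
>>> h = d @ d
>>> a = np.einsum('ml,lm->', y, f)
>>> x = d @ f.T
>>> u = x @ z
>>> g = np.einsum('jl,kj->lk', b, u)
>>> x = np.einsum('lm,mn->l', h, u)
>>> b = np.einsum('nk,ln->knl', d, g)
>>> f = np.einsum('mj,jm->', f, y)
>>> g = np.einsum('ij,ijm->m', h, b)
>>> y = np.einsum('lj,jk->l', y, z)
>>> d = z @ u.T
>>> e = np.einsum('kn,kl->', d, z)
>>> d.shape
(31, 7)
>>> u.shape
(7, 2)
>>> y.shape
(7,)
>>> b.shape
(7, 7, 2)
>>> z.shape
(31, 2)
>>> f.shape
()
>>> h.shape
(7, 7)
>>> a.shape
()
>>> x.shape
(7,)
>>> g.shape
(2,)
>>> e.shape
()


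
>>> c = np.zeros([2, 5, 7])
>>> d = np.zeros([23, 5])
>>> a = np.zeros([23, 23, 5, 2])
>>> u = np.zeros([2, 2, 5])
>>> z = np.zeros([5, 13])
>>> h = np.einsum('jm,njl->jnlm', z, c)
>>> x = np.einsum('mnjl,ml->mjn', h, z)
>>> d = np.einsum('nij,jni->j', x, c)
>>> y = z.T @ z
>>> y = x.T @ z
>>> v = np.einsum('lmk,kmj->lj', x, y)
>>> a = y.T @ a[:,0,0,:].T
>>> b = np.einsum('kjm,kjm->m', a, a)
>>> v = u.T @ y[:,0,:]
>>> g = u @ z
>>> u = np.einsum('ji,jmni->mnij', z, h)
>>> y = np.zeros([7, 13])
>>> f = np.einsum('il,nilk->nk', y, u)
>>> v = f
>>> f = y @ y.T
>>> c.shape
(2, 5, 7)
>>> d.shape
(2,)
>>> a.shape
(13, 7, 23)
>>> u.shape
(2, 7, 13, 5)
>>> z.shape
(5, 13)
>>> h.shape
(5, 2, 7, 13)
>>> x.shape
(5, 7, 2)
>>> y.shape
(7, 13)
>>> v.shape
(2, 5)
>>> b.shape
(23,)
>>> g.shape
(2, 2, 13)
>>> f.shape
(7, 7)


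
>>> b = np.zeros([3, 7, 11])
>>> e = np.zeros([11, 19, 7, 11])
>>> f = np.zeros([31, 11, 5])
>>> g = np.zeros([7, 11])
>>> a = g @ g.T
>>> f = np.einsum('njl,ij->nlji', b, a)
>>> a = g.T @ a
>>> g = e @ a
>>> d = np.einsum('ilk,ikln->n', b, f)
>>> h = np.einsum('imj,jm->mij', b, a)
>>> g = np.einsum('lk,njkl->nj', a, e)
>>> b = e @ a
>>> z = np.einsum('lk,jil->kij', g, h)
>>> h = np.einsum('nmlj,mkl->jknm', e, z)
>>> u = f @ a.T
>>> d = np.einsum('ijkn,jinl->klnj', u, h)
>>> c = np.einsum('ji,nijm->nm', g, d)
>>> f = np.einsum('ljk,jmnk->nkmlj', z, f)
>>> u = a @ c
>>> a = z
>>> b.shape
(11, 19, 7, 7)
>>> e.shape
(11, 19, 7, 11)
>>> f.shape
(7, 7, 11, 19, 3)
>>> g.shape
(11, 19)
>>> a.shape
(19, 3, 7)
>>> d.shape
(7, 19, 11, 11)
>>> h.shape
(11, 3, 11, 19)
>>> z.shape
(19, 3, 7)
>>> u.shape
(11, 11)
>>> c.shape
(7, 11)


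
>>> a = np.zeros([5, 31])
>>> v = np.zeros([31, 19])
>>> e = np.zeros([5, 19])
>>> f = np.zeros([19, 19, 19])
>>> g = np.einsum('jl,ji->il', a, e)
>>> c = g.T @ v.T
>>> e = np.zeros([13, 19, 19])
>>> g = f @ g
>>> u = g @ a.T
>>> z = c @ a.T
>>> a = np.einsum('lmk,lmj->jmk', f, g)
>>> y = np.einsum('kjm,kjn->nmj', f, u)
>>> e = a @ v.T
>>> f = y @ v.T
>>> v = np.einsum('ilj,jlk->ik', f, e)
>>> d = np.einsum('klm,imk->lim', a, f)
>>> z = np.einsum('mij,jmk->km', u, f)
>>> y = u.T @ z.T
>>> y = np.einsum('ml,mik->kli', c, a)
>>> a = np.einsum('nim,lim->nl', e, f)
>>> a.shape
(31, 5)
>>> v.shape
(5, 31)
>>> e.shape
(31, 19, 31)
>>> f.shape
(5, 19, 31)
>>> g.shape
(19, 19, 31)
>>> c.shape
(31, 31)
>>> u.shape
(19, 19, 5)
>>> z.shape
(31, 19)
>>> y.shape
(19, 31, 19)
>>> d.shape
(19, 5, 19)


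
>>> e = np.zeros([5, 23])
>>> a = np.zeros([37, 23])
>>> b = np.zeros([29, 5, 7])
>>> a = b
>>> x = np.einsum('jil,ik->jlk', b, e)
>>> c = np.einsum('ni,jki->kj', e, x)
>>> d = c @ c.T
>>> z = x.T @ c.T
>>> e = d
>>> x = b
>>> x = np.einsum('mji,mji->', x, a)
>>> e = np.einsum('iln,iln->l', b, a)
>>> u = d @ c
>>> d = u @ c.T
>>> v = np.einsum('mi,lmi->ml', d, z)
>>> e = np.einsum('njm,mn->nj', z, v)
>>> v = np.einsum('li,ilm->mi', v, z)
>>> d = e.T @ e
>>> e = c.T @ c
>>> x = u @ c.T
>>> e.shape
(29, 29)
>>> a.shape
(29, 5, 7)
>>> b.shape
(29, 5, 7)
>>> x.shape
(7, 7)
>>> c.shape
(7, 29)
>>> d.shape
(7, 7)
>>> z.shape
(23, 7, 7)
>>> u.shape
(7, 29)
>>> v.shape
(7, 23)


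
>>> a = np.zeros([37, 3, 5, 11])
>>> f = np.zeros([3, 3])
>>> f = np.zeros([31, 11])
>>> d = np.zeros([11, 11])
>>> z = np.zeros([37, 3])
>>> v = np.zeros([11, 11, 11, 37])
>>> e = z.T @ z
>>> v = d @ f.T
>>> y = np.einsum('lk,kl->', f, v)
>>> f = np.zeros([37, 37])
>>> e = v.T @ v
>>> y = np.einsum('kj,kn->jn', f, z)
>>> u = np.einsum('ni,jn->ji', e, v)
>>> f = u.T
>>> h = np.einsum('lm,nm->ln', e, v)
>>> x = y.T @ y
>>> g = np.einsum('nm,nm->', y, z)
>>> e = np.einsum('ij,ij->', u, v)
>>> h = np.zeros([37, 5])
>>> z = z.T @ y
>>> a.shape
(37, 3, 5, 11)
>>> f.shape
(31, 11)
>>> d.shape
(11, 11)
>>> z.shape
(3, 3)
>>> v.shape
(11, 31)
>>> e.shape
()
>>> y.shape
(37, 3)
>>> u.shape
(11, 31)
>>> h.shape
(37, 5)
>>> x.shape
(3, 3)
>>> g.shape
()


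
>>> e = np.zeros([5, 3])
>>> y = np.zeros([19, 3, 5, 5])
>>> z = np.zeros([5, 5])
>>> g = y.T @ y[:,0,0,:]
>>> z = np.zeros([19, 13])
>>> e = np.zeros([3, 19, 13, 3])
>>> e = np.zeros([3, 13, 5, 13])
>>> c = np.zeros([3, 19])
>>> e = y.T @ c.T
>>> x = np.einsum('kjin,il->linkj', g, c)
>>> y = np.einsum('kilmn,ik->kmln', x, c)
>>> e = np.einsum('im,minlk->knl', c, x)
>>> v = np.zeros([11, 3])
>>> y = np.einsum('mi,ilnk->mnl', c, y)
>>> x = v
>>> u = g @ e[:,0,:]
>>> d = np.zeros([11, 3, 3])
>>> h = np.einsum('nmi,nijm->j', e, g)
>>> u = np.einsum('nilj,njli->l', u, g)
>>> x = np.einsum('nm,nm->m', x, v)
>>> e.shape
(5, 5, 5)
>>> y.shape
(3, 5, 5)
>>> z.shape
(19, 13)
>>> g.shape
(5, 5, 3, 5)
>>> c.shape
(3, 19)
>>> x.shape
(3,)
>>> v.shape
(11, 3)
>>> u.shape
(3,)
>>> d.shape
(11, 3, 3)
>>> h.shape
(3,)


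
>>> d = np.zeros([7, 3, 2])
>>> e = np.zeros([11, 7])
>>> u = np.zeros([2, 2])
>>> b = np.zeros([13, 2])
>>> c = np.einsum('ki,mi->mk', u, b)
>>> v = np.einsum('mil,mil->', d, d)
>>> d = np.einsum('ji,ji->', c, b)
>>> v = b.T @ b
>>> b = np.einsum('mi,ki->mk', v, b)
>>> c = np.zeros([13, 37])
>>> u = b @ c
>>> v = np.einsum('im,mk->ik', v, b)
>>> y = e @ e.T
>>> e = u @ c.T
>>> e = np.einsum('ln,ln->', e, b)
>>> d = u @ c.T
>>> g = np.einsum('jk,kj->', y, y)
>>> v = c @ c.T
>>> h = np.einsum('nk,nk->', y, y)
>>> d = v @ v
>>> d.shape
(13, 13)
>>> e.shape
()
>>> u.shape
(2, 37)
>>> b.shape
(2, 13)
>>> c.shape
(13, 37)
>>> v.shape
(13, 13)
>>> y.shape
(11, 11)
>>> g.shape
()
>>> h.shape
()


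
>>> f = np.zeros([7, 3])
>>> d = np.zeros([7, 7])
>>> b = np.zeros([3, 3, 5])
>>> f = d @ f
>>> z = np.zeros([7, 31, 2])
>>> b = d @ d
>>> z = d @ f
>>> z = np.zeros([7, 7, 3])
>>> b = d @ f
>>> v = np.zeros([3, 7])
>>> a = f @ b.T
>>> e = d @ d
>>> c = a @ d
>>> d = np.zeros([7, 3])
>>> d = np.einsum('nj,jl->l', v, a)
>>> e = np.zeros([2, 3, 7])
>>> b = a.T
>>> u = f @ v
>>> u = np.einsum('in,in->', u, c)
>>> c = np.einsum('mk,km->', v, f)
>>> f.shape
(7, 3)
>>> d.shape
(7,)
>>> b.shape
(7, 7)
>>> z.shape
(7, 7, 3)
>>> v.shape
(3, 7)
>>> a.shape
(7, 7)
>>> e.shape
(2, 3, 7)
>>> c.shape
()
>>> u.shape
()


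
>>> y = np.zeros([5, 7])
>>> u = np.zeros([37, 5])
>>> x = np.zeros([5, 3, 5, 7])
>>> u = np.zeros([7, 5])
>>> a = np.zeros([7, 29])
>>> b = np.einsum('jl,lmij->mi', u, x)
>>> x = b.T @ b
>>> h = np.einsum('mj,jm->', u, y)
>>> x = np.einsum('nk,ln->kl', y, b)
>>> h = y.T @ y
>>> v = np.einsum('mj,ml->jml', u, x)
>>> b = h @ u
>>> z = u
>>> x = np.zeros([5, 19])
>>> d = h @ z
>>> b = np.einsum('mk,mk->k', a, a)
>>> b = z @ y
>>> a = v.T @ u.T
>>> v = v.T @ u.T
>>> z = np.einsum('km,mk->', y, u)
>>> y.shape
(5, 7)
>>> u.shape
(7, 5)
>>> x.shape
(5, 19)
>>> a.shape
(3, 7, 7)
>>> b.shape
(7, 7)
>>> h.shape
(7, 7)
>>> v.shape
(3, 7, 7)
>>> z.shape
()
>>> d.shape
(7, 5)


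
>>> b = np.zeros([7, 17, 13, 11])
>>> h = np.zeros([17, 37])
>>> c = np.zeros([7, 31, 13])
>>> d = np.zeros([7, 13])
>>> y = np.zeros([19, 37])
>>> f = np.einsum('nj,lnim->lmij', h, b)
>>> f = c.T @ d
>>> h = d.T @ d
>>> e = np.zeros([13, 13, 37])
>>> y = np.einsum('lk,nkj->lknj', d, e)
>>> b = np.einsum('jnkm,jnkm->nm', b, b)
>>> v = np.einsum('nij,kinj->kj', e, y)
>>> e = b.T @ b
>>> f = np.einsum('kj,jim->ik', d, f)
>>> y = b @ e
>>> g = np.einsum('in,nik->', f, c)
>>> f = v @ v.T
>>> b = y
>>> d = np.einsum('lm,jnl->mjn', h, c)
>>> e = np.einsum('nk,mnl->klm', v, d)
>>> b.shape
(17, 11)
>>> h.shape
(13, 13)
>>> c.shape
(7, 31, 13)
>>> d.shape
(13, 7, 31)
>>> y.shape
(17, 11)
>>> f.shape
(7, 7)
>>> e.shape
(37, 31, 13)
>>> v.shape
(7, 37)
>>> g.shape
()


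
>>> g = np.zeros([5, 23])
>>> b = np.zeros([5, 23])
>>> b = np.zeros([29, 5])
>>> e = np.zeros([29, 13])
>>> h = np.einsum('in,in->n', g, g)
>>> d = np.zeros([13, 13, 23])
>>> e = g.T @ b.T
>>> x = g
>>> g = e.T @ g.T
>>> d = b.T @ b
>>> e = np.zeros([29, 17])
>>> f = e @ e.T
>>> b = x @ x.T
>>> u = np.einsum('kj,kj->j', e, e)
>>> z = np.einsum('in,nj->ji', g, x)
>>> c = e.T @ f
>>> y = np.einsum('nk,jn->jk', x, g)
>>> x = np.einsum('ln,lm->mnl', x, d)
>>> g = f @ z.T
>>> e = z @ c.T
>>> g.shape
(29, 23)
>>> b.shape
(5, 5)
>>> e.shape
(23, 17)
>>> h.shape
(23,)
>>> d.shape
(5, 5)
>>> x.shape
(5, 23, 5)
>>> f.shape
(29, 29)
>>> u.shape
(17,)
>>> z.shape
(23, 29)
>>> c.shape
(17, 29)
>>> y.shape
(29, 23)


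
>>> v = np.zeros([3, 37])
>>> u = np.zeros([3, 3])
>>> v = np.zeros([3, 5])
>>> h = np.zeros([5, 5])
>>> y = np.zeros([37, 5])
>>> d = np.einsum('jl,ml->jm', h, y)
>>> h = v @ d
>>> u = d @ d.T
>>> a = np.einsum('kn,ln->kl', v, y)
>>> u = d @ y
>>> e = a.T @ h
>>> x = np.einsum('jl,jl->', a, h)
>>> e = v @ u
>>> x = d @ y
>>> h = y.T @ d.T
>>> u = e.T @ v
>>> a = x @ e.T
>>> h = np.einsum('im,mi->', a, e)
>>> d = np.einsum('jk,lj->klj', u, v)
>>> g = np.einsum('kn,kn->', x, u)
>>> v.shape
(3, 5)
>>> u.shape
(5, 5)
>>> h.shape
()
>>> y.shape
(37, 5)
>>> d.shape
(5, 3, 5)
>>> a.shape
(5, 3)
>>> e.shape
(3, 5)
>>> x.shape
(5, 5)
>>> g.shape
()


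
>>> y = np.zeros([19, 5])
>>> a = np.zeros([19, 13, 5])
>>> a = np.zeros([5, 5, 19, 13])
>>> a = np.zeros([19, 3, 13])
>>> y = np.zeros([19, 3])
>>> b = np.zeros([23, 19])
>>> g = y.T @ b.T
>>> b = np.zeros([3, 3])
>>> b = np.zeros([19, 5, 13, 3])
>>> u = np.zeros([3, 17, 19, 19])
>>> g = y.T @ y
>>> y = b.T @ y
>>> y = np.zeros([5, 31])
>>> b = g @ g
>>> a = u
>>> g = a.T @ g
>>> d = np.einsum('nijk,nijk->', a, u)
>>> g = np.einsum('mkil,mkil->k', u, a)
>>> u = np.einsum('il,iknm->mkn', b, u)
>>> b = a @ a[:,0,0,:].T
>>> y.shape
(5, 31)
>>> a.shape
(3, 17, 19, 19)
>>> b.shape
(3, 17, 19, 3)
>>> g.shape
(17,)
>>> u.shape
(19, 17, 19)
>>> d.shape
()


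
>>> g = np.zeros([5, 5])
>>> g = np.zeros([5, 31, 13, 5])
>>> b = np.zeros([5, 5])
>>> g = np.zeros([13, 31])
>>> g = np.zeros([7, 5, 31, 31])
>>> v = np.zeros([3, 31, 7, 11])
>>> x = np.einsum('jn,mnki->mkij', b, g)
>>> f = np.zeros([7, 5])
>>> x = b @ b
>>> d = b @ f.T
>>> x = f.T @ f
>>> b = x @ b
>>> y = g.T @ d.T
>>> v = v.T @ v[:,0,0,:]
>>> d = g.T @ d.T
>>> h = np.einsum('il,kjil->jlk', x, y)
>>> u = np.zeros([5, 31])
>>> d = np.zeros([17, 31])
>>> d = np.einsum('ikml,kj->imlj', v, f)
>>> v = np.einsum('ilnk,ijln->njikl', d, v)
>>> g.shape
(7, 5, 31, 31)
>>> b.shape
(5, 5)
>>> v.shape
(11, 7, 11, 5, 31)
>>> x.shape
(5, 5)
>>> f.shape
(7, 5)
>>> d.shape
(11, 31, 11, 5)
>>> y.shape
(31, 31, 5, 5)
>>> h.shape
(31, 5, 31)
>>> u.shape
(5, 31)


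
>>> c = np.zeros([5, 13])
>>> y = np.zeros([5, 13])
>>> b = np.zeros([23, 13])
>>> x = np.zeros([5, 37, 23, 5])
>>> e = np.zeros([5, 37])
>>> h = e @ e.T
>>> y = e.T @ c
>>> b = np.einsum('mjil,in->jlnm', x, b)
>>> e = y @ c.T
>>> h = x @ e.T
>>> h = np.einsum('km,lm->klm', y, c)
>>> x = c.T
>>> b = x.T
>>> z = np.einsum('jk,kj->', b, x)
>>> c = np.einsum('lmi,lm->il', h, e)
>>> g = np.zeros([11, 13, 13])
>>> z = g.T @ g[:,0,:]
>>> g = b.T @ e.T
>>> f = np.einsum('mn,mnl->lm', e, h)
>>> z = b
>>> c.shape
(13, 37)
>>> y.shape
(37, 13)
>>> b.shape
(5, 13)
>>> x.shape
(13, 5)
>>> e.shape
(37, 5)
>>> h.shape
(37, 5, 13)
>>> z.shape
(5, 13)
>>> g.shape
(13, 37)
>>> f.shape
(13, 37)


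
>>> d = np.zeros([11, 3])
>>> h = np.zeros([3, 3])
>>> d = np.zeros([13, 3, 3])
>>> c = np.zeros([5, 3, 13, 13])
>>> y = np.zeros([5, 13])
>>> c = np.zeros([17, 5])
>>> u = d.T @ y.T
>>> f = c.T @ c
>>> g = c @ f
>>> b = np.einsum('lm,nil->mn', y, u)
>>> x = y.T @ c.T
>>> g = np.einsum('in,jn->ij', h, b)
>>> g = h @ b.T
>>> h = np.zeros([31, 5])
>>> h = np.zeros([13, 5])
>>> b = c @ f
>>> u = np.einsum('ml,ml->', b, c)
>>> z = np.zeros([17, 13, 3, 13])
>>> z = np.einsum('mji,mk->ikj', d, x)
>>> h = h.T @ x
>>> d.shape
(13, 3, 3)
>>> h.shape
(5, 17)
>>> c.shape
(17, 5)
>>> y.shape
(5, 13)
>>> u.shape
()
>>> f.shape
(5, 5)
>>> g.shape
(3, 13)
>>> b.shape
(17, 5)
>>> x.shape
(13, 17)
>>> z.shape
(3, 17, 3)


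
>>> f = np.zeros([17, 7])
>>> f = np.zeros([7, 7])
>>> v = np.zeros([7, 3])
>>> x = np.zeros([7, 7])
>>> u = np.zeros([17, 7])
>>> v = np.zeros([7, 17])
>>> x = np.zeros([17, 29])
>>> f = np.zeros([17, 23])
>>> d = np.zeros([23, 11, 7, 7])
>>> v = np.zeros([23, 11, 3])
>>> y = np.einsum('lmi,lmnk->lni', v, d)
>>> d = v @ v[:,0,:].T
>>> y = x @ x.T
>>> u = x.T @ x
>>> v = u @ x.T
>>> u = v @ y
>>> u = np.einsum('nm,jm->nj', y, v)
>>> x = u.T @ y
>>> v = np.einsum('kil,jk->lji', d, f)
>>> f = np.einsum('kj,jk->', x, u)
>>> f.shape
()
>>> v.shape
(23, 17, 11)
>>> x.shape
(29, 17)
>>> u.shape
(17, 29)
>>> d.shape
(23, 11, 23)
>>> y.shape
(17, 17)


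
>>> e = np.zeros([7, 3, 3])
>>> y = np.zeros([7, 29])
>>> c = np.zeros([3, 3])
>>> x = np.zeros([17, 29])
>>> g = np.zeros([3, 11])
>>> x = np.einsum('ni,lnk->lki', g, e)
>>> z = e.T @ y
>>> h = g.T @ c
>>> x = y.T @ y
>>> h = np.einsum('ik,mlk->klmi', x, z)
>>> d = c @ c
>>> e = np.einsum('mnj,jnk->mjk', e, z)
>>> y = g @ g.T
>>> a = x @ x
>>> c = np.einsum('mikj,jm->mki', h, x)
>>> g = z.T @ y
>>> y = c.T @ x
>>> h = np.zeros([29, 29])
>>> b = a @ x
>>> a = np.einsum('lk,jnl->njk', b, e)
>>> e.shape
(7, 3, 29)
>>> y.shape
(3, 3, 29)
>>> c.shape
(29, 3, 3)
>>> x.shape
(29, 29)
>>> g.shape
(29, 3, 3)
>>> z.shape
(3, 3, 29)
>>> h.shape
(29, 29)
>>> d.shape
(3, 3)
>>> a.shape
(3, 7, 29)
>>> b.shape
(29, 29)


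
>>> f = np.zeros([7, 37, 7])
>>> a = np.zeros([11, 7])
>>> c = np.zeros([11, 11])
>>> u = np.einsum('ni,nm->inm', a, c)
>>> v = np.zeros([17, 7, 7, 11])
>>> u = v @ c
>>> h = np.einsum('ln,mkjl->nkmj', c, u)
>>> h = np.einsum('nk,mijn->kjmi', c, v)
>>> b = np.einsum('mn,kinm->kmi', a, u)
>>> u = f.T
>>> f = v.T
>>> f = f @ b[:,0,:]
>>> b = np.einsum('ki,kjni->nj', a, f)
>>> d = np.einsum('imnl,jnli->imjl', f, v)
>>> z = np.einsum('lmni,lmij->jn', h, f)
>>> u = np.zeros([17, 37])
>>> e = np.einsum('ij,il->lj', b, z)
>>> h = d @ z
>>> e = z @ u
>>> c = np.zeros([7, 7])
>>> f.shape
(11, 7, 7, 7)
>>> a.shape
(11, 7)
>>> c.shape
(7, 7)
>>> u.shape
(17, 37)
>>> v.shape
(17, 7, 7, 11)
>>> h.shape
(11, 7, 17, 17)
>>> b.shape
(7, 7)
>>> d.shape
(11, 7, 17, 7)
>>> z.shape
(7, 17)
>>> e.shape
(7, 37)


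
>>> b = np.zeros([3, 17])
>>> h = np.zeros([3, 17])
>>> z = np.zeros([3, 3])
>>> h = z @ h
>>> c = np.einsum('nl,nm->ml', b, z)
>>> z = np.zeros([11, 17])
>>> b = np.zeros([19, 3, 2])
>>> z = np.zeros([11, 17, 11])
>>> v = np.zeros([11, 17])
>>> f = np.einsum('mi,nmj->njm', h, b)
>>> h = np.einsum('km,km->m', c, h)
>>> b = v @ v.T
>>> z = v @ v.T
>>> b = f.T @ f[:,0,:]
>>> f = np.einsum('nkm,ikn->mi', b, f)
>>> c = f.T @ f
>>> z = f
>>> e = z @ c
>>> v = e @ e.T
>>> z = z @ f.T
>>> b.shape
(3, 2, 3)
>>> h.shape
(17,)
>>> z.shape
(3, 3)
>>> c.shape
(19, 19)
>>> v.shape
(3, 3)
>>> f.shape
(3, 19)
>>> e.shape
(3, 19)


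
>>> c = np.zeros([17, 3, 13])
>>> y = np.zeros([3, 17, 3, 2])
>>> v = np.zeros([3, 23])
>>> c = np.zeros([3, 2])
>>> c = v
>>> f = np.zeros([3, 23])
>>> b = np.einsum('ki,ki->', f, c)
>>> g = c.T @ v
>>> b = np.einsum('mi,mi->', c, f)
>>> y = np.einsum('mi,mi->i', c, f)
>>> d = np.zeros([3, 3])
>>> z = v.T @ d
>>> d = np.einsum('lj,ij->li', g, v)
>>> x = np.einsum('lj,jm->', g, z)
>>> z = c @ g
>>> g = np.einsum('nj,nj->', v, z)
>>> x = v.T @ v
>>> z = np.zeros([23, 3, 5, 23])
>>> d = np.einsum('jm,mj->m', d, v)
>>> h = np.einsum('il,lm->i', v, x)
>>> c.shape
(3, 23)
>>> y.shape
(23,)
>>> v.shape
(3, 23)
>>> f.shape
(3, 23)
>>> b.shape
()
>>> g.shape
()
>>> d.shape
(3,)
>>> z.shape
(23, 3, 5, 23)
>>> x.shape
(23, 23)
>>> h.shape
(3,)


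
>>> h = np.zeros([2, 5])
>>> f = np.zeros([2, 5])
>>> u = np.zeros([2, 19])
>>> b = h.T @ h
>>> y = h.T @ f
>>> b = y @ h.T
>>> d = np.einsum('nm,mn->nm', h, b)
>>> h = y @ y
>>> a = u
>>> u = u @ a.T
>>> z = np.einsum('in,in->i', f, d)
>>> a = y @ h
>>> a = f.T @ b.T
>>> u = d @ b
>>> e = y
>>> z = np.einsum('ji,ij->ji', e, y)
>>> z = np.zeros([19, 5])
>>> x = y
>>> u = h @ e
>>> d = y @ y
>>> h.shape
(5, 5)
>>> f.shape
(2, 5)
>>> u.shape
(5, 5)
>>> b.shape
(5, 2)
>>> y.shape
(5, 5)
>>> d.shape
(5, 5)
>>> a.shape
(5, 5)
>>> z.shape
(19, 5)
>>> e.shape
(5, 5)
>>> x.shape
(5, 5)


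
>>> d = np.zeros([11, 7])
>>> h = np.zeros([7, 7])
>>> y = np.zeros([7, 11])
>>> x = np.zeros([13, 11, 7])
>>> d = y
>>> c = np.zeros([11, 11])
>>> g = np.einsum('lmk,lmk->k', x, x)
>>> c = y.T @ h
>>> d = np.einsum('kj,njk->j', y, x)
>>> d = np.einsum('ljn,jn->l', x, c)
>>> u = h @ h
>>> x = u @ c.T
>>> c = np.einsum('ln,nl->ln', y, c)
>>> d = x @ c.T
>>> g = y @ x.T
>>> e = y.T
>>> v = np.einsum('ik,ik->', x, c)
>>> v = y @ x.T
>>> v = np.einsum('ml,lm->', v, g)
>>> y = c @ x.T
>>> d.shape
(7, 7)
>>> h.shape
(7, 7)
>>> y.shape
(7, 7)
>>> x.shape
(7, 11)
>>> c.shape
(7, 11)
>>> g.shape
(7, 7)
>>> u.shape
(7, 7)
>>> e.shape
(11, 7)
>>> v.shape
()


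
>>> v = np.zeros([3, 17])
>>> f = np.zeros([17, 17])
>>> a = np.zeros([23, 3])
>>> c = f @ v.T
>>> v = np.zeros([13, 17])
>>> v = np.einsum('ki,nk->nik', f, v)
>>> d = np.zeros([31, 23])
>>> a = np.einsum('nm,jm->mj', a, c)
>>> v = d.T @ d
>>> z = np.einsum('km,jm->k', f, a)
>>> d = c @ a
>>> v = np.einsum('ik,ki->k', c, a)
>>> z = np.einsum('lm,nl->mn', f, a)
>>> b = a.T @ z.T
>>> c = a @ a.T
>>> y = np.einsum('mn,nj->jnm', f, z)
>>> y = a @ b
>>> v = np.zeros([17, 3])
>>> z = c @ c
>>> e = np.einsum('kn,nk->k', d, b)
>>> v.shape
(17, 3)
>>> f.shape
(17, 17)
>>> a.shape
(3, 17)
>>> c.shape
(3, 3)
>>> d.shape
(17, 17)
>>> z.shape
(3, 3)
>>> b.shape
(17, 17)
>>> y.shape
(3, 17)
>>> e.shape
(17,)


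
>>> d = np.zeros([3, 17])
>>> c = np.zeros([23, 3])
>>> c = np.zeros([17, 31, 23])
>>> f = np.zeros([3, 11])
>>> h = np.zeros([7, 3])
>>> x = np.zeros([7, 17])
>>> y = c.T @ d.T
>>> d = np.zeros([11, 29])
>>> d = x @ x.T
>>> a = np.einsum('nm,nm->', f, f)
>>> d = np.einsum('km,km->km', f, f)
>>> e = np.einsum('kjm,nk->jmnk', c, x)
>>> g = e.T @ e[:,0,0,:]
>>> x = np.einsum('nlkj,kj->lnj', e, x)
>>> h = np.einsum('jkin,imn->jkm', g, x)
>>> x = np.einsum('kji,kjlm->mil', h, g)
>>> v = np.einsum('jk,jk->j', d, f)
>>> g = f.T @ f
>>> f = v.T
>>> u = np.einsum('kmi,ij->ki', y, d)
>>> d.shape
(3, 11)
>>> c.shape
(17, 31, 23)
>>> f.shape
(3,)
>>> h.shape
(17, 7, 31)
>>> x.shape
(17, 31, 23)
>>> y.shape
(23, 31, 3)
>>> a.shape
()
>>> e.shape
(31, 23, 7, 17)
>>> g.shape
(11, 11)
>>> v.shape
(3,)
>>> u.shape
(23, 3)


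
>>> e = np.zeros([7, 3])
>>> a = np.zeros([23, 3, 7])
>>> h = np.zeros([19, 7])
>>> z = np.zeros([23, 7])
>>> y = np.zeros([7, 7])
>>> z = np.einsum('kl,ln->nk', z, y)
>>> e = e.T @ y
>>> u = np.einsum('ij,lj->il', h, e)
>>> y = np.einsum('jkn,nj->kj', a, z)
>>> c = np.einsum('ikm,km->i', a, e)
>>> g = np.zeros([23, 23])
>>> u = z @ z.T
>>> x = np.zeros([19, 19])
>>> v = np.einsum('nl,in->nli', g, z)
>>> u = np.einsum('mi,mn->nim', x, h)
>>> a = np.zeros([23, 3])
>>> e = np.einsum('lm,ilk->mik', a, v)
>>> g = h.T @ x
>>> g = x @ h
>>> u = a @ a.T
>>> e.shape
(3, 23, 7)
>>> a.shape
(23, 3)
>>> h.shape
(19, 7)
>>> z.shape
(7, 23)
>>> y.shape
(3, 23)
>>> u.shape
(23, 23)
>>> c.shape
(23,)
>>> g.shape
(19, 7)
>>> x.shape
(19, 19)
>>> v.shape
(23, 23, 7)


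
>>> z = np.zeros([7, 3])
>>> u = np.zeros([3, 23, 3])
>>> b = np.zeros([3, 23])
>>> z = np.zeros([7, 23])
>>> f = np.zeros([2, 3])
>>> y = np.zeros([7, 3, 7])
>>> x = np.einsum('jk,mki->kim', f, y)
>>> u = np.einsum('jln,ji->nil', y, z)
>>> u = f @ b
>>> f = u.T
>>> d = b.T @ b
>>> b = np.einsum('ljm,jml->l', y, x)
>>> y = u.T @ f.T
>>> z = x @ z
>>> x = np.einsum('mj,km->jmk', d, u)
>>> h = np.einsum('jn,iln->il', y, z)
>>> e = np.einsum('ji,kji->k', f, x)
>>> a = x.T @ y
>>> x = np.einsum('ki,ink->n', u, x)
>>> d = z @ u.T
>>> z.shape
(3, 7, 23)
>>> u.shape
(2, 23)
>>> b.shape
(7,)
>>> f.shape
(23, 2)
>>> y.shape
(23, 23)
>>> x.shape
(23,)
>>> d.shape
(3, 7, 2)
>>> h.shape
(3, 7)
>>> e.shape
(23,)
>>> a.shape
(2, 23, 23)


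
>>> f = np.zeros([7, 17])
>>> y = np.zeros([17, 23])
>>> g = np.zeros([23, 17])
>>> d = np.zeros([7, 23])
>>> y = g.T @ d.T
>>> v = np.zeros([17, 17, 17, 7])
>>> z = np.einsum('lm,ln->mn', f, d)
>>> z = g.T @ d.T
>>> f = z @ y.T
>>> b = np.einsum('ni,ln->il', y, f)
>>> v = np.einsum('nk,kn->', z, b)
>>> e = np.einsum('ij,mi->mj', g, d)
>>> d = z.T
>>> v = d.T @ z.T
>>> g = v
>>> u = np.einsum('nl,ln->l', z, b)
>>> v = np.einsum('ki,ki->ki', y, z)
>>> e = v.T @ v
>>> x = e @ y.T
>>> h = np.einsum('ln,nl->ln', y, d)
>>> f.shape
(17, 17)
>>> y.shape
(17, 7)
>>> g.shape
(17, 17)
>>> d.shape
(7, 17)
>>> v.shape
(17, 7)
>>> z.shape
(17, 7)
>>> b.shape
(7, 17)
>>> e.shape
(7, 7)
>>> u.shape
(7,)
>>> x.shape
(7, 17)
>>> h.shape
(17, 7)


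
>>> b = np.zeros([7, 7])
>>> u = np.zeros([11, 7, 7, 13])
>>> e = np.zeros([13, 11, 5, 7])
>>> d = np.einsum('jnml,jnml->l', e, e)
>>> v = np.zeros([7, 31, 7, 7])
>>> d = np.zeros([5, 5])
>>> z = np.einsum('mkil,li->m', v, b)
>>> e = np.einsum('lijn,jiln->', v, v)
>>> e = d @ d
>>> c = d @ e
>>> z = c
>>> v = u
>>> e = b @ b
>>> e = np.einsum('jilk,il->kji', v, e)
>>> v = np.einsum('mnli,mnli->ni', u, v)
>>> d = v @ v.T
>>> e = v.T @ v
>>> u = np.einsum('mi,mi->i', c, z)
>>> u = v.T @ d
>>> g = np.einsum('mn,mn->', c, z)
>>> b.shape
(7, 7)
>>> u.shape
(13, 7)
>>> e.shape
(13, 13)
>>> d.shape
(7, 7)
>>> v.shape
(7, 13)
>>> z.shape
(5, 5)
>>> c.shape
(5, 5)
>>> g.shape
()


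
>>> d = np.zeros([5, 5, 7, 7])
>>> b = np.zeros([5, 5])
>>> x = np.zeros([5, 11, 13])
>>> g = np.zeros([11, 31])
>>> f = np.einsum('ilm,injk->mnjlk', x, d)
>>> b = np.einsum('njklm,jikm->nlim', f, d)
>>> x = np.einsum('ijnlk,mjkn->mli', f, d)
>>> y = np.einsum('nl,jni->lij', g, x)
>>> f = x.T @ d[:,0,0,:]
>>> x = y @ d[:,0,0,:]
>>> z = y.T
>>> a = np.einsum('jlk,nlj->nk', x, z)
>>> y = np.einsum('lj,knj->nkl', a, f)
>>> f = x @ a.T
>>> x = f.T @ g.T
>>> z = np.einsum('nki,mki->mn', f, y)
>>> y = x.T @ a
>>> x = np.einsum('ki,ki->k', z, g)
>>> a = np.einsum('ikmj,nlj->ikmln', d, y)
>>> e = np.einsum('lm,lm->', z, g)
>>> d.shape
(5, 5, 7, 7)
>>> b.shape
(13, 11, 5, 7)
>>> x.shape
(11,)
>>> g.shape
(11, 31)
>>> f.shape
(31, 13, 5)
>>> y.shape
(11, 13, 7)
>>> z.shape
(11, 31)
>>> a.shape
(5, 5, 7, 13, 11)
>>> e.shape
()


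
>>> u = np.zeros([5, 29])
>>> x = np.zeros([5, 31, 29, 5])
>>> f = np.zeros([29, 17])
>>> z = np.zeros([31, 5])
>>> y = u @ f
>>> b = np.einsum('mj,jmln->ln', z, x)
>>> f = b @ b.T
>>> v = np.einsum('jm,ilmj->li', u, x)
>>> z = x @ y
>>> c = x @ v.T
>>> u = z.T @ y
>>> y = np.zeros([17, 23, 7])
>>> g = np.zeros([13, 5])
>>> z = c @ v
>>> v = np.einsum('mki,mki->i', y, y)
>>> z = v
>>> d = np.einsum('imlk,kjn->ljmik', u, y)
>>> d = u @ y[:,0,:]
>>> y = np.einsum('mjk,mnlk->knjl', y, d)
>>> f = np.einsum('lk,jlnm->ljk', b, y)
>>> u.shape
(17, 29, 31, 17)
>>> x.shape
(5, 31, 29, 5)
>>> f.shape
(29, 7, 5)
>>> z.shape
(7,)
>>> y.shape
(7, 29, 23, 31)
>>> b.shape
(29, 5)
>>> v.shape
(7,)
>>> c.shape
(5, 31, 29, 31)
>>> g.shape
(13, 5)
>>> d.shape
(17, 29, 31, 7)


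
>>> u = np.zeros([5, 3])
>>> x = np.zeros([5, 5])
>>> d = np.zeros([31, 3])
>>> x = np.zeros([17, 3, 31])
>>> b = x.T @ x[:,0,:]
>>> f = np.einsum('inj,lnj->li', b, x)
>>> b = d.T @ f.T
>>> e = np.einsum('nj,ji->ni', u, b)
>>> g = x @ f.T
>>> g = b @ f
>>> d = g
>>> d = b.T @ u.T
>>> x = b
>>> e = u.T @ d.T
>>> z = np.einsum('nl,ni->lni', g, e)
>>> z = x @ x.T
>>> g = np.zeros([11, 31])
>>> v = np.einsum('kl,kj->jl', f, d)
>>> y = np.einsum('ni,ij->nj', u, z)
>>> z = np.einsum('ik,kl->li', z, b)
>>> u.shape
(5, 3)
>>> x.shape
(3, 17)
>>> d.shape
(17, 5)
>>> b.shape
(3, 17)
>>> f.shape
(17, 31)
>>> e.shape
(3, 17)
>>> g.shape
(11, 31)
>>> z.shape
(17, 3)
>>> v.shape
(5, 31)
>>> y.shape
(5, 3)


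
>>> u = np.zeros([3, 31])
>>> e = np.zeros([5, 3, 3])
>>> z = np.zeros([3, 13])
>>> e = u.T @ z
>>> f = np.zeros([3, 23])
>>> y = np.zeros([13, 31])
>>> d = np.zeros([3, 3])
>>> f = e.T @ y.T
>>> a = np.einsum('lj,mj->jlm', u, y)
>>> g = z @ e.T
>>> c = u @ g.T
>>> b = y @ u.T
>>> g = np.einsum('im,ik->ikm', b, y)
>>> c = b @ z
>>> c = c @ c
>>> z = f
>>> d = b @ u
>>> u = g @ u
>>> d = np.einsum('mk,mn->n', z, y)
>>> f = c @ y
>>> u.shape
(13, 31, 31)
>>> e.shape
(31, 13)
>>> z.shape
(13, 13)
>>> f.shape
(13, 31)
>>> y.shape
(13, 31)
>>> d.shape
(31,)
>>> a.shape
(31, 3, 13)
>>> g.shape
(13, 31, 3)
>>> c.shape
(13, 13)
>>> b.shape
(13, 3)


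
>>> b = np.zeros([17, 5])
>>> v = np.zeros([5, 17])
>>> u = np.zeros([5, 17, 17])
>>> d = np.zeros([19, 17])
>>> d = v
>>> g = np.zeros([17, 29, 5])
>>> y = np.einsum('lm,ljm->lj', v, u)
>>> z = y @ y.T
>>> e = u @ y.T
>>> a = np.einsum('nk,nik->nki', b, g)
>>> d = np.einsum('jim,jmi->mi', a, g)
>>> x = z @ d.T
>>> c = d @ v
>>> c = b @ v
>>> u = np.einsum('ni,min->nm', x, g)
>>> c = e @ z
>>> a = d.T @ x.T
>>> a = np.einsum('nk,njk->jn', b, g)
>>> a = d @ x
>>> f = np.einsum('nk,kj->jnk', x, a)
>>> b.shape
(17, 5)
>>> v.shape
(5, 17)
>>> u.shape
(5, 17)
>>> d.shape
(29, 5)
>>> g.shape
(17, 29, 5)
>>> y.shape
(5, 17)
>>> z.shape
(5, 5)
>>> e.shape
(5, 17, 5)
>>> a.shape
(29, 29)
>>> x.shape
(5, 29)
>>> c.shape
(5, 17, 5)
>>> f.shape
(29, 5, 29)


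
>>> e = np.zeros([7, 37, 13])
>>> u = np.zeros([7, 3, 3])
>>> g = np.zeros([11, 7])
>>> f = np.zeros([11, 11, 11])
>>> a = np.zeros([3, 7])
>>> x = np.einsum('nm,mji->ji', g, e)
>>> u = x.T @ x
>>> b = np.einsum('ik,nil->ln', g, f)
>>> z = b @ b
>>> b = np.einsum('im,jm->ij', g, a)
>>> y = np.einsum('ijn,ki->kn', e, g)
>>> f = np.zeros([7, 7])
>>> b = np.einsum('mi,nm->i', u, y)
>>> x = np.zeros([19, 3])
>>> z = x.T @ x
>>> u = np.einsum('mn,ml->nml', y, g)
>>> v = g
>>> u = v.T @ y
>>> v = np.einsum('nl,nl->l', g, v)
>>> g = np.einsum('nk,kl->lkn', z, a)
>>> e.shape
(7, 37, 13)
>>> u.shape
(7, 13)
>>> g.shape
(7, 3, 3)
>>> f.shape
(7, 7)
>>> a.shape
(3, 7)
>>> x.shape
(19, 3)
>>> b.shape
(13,)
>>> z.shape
(3, 3)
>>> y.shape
(11, 13)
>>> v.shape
(7,)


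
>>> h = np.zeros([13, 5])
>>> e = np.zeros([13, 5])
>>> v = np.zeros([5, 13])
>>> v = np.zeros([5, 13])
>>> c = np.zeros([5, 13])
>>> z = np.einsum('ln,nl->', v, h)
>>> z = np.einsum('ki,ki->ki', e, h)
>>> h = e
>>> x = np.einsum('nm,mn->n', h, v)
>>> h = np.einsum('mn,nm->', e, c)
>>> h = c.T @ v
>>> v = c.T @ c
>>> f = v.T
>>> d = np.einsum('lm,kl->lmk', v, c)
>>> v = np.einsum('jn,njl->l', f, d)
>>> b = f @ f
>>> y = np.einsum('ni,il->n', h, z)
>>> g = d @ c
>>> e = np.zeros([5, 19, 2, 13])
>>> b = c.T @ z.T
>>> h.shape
(13, 13)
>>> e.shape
(5, 19, 2, 13)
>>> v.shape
(5,)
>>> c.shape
(5, 13)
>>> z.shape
(13, 5)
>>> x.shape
(13,)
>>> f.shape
(13, 13)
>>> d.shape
(13, 13, 5)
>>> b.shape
(13, 13)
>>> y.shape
(13,)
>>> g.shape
(13, 13, 13)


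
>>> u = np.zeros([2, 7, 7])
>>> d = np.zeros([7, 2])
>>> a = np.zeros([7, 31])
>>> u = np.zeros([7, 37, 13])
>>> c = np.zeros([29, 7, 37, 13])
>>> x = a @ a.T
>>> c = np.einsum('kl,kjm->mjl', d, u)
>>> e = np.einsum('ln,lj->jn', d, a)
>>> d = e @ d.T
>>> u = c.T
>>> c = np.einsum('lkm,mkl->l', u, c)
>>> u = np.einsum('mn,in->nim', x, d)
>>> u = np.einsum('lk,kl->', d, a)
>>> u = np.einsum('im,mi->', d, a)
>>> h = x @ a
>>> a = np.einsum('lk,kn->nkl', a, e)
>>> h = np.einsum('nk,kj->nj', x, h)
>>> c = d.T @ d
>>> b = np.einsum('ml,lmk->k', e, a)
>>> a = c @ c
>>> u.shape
()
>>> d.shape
(31, 7)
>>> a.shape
(7, 7)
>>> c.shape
(7, 7)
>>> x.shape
(7, 7)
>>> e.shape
(31, 2)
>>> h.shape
(7, 31)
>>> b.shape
(7,)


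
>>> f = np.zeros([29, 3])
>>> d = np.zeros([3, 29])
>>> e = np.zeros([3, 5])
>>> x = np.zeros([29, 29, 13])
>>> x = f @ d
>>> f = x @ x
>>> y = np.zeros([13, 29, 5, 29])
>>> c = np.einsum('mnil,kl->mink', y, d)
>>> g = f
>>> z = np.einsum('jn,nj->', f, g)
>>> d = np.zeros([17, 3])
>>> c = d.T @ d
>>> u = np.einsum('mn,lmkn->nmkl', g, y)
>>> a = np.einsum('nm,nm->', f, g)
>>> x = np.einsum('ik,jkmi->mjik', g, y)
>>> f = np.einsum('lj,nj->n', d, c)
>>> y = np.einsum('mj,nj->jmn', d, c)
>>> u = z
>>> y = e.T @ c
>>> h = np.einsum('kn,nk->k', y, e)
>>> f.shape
(3,)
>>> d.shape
(17, 3)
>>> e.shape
(3, 5)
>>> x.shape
(5, 13, 29, 29)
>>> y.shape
(5, 3)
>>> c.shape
(3, 3)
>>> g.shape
(29, 29)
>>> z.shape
()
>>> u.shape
()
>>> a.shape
()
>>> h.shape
(5,)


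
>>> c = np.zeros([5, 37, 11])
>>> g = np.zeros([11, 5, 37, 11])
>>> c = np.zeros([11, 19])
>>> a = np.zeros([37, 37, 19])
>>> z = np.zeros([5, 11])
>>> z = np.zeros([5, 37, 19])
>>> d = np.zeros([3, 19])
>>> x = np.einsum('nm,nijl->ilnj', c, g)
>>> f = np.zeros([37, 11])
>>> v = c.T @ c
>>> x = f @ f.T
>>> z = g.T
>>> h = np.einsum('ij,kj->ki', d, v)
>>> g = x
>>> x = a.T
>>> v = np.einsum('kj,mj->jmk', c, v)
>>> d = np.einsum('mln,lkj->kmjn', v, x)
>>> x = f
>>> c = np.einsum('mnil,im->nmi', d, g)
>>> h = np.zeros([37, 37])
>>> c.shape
(19, 37, 37)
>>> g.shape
(37, 37)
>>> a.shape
(37, 37, 19)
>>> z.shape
(11, 37, 5, 11)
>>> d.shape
(37, 19, 37, 11)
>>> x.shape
(37, 11)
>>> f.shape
(37, 11)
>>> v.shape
(19, 19, 11)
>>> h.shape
(37, 37)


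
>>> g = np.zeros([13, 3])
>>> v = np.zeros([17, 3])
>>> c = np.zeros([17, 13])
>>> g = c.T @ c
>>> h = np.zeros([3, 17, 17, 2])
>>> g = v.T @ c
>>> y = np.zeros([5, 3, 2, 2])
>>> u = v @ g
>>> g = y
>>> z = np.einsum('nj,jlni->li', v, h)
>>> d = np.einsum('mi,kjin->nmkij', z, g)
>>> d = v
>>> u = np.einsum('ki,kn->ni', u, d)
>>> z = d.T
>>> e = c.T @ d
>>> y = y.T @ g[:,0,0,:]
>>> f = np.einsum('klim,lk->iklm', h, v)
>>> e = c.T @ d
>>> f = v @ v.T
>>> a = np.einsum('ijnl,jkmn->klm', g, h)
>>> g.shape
(5, 3, 2, 2)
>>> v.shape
(17, 3)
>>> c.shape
(17, 13)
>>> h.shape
(3, 17, 17, 2)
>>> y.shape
(2, 2, 3, 2)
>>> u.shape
(3, 13)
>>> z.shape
(3, 17)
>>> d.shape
(17, 3)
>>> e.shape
(13, 3)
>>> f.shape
(17, 17)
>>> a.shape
(17, 2, 17)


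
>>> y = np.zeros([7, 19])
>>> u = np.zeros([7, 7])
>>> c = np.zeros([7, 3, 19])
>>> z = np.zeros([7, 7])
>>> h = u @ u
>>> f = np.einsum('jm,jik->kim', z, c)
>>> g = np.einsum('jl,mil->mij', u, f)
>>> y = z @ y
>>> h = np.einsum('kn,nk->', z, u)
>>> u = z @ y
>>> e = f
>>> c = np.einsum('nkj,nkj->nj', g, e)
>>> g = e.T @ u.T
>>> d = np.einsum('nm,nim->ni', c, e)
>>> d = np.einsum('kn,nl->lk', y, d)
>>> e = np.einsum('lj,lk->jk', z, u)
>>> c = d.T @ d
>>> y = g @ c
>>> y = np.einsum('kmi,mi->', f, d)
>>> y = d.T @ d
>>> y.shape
(7, 7)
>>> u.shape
(7, 19)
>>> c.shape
(7, 7)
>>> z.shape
(7, 7)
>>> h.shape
()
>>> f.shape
(19, 3, 7)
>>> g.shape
(7, 3, 7)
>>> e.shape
(7, 19)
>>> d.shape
(3, 7)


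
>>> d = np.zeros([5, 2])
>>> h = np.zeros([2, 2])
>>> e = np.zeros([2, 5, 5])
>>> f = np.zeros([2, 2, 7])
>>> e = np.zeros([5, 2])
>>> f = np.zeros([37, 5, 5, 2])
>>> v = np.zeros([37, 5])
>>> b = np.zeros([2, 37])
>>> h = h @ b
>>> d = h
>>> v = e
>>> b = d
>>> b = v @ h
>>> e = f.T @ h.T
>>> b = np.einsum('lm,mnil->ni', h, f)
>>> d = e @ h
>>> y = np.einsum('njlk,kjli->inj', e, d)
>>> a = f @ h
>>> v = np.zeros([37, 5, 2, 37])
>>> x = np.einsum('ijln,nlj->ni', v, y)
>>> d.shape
(2, 5, 5, 37)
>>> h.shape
(2, 37)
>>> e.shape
(2, 5, 5, 2)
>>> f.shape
(37, 5, 5, 2)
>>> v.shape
(37, 5, 2, 37)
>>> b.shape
(5, 5)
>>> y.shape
(37, 2, 5)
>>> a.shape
(37, 5, 5, 37)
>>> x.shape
(37, 37)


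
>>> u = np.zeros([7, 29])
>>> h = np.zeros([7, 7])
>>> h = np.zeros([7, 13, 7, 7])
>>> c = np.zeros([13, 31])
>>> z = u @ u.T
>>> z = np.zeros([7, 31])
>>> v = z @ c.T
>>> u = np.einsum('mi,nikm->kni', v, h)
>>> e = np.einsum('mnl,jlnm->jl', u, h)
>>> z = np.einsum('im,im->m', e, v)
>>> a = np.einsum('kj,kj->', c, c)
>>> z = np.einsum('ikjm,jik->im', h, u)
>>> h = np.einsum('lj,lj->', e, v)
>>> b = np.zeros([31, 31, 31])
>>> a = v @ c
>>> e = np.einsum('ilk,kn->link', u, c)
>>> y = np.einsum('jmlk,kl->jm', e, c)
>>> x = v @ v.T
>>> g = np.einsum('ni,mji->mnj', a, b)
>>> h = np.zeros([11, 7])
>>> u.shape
(7, 7, 13)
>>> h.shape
(11, 7)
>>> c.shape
(13, 31)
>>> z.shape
(7, 7)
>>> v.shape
(7, 13)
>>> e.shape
(7, 7, 31, 13)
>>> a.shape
(7, 31)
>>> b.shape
(31, 31, 31)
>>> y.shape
(7, 7)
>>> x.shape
(7, 7)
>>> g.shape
(31, 7, 31)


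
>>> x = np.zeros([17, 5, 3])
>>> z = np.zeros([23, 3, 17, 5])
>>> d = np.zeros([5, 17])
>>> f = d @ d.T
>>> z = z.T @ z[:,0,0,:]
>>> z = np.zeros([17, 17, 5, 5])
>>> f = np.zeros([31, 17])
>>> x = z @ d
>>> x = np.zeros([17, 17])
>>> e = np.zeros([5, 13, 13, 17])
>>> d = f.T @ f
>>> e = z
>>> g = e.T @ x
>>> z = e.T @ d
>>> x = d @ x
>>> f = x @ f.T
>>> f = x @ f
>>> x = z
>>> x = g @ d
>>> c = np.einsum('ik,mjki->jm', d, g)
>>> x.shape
(5, 5, 17, 17)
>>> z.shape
(5, 5, 17, 17)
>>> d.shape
(17, 17)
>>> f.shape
(17, 31)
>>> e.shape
(17, 17, 5, 5)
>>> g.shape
(5, 5, 17, 17)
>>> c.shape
(5, 5)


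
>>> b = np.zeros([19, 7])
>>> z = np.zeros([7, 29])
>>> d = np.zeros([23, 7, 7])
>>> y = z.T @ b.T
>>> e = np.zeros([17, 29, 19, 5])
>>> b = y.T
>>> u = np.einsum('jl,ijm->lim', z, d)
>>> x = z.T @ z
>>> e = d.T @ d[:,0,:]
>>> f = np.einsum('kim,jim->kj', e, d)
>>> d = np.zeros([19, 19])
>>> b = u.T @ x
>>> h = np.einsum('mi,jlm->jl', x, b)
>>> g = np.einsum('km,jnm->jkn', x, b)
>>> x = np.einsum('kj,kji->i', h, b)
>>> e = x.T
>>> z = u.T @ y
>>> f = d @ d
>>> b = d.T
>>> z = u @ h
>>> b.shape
(19, 19)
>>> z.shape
(29, 23, 23)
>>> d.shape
(19, 19)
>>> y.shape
(29, 19)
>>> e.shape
(29,)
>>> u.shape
(29, 23, 7)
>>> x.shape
(29,)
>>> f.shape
(19, 19)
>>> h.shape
(7, 23)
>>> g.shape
(7, 29, 23)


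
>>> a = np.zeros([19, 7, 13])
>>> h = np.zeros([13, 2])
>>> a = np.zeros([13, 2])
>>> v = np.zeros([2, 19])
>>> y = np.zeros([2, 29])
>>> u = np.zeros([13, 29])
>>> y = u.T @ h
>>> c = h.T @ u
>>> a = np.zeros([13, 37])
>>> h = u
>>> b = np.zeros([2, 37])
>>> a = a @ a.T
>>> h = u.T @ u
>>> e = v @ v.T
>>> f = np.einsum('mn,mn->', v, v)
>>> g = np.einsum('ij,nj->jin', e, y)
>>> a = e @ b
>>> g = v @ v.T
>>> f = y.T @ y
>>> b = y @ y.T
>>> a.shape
(2, 37)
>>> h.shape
(29, 29)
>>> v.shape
(2, 19)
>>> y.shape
(29, 2)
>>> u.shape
(13, 29)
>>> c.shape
(2, 29)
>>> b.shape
(29, 29)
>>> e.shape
(2, 2)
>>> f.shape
(2, 2)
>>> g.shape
(2, 2)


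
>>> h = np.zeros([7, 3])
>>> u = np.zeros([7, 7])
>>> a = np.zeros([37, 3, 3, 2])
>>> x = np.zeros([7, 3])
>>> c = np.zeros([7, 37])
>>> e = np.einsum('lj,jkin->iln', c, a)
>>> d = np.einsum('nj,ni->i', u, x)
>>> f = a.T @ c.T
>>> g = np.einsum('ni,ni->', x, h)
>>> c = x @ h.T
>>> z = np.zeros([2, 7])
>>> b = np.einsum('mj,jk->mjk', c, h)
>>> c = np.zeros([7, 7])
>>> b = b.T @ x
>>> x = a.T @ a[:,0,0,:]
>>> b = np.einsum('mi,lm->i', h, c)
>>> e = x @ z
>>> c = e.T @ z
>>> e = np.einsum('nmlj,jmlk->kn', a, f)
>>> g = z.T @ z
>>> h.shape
(7, 3)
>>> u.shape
(7, 7)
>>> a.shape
(37, 3, 3, 2)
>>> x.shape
(2, 3, 3, 2)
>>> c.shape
(7, 3, 3, 7)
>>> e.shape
(7, 37)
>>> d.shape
(3,)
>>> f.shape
(2, 3, 3, 7)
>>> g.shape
(7, 7)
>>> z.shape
(2, 7)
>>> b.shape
(3,)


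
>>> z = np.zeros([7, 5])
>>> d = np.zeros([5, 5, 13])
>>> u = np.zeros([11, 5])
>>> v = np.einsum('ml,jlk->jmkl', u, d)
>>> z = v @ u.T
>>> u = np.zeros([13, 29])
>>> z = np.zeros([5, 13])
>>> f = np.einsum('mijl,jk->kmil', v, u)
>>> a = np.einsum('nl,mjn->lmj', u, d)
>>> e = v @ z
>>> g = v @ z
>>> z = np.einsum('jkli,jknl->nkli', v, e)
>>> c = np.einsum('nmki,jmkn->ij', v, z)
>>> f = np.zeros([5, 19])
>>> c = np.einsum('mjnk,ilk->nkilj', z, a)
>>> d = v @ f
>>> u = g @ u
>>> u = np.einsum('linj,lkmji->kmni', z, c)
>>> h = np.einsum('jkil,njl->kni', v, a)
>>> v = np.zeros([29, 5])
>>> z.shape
(13, 11, 13, 5)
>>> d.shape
(5, 11, 13, 19)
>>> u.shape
(5, 29, 13, 11)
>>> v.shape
(29, 5)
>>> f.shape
(5, 19)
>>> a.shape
(29, 5, 5)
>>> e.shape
(5, 11, 13, 13)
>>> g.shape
(5, 11, 13, 13)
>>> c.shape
(13, 5, 29, 5, 11)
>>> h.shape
(11, 29, 13)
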